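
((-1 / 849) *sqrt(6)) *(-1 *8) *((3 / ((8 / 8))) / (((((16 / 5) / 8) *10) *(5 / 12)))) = 24 *sqrt(6) / 1415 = 0.04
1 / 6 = 0.17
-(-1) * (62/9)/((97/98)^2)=595448/84681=7.03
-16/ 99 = -0.16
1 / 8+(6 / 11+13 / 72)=0.85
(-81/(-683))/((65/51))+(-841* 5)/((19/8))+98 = -1410705821/843505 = -1672.43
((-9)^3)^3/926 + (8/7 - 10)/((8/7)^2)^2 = -396723503815/948224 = -418385.85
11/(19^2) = 11/361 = 0.03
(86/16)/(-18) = -43/144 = -0.30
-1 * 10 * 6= -60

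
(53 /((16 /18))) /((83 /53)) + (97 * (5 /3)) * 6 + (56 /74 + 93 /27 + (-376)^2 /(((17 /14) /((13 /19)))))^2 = 48752464870565614780537 /7681775151384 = 6346510267.46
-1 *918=-918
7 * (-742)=-5194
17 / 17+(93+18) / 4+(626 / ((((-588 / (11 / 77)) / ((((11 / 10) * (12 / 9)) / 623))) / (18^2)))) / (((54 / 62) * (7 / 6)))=856682769 / 29916460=28.64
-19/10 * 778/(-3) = 7391/15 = 492.73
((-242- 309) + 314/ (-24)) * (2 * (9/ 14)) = -2901/ 4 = -725.25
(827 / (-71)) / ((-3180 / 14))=5789 / 112890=0.05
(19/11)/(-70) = -19/770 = -0.02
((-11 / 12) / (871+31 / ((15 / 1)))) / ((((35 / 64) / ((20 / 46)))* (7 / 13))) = -2860 / 1844899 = -0.00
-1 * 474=-474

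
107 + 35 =142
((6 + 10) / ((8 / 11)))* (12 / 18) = 44 / 3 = 14.67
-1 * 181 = -181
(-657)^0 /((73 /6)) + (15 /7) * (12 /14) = 6864 /3577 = 1.92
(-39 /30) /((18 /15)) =-13 /12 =-1.08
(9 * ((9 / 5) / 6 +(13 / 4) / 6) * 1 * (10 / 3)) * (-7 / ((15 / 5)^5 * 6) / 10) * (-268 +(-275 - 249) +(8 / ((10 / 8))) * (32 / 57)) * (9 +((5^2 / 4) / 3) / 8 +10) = 36716534141 / 199454400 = 184.08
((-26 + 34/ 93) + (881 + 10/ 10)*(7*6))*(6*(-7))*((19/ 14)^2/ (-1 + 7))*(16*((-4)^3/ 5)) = 318161302528/ 3255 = 97745407.84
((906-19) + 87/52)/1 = 46211/52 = 888.67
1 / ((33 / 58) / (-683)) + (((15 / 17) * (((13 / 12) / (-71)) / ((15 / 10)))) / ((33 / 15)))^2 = -7617933244127 / 6346034244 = -1200.42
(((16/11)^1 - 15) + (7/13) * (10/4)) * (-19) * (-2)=-66291/143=-463.57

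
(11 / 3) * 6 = 22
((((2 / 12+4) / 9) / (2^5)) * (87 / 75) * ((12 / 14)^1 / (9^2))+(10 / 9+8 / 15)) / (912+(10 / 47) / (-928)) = 1830237763 / 1014930107730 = 0.00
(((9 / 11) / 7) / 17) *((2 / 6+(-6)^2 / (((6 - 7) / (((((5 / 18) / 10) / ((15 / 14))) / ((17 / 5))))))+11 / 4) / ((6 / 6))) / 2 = 1719 / 178024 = 0.01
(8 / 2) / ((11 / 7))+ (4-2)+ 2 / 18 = 461 / 99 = 4.66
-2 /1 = -2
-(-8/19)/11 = 8/209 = 0.04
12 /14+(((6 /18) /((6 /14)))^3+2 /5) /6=153431 /153090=1.00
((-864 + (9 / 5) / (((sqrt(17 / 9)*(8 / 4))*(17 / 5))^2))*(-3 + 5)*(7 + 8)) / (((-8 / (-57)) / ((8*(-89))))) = 1292011145685 / 9826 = 131489023.58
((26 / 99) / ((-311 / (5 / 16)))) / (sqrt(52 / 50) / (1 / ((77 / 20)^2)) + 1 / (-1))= -4379375*sqrt(26) / 1273515702867 - 16250000 / 14008672731537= -0.00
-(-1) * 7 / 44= 7 / 44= 0.16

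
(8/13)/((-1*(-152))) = 1/247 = 0.00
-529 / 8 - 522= -4705 / 8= -588.12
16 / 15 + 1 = 31 / 15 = 2.07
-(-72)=72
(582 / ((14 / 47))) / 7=13677 / 49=279.12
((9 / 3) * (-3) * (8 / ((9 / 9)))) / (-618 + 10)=9 / 76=0.12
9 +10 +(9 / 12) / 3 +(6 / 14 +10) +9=1083 / 28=38.68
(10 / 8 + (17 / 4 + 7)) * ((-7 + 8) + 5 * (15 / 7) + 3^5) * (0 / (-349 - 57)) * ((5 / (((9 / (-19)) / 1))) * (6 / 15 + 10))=0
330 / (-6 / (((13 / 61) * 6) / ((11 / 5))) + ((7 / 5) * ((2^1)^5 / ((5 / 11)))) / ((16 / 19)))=3250 / 1051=3.09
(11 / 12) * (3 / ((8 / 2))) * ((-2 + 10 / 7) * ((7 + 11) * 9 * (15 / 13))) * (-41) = 547965 / 182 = 3010.80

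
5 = 5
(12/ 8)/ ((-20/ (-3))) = 9/ 40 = 0.22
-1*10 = -10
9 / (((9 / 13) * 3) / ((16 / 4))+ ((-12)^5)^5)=-52 / 5511781406101765193251946493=-0.00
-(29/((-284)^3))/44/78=29/78614435328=0.00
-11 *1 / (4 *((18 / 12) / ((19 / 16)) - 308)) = 209 / 23312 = 0.01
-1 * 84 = -84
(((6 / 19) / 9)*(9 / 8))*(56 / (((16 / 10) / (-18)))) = -945 / 38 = -24.87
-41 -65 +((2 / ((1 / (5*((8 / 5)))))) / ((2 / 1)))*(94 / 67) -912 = -67454 / 67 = -1006.78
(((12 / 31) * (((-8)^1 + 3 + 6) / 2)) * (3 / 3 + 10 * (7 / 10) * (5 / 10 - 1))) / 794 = -15 / 24614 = -0.00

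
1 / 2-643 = -1285 / 2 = -642.50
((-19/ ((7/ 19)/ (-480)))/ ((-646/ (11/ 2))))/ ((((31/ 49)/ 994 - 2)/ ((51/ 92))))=130879980/ 2239763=58.43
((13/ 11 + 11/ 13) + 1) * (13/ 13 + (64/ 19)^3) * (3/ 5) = 349434897/ 4904185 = 71.25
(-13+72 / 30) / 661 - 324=-1070873 / 3305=-324.02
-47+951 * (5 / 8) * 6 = 14077 / 4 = 3519.25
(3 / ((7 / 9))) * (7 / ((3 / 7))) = 63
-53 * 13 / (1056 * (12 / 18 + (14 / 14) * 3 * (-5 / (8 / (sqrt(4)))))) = 689 / 3256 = 0.21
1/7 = 0.14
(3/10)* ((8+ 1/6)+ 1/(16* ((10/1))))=3923/1600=2.45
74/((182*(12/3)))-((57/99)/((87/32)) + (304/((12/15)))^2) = -144400.11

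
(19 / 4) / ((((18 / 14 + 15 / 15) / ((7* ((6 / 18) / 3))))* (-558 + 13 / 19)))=-17689 / 6099264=-0.00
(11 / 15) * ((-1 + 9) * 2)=176 / 15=11.73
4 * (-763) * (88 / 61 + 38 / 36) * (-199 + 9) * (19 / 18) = 7555401490 / 4941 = 1529123.96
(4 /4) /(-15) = -1 /15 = -0.07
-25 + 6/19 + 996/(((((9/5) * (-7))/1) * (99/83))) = -3592871/39501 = -90.96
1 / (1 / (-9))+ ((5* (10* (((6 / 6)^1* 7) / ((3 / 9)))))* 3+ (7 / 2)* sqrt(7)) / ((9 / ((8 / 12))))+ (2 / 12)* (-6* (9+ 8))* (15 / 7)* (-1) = 7* sqrt(7) / 27+ 5476 / 21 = 261.45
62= 62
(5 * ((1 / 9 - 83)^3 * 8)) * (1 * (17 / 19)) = -282309436480 / 13851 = -20381881.20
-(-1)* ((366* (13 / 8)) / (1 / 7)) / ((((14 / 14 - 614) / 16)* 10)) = -33306 / 3065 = -10.87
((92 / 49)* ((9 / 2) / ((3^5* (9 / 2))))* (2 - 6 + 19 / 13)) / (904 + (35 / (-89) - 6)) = -90068 / 4121929539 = -0.00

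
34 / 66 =17 / 33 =0.52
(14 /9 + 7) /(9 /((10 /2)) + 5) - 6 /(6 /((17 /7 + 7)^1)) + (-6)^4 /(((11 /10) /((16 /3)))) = 147862529 /23562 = 6275.47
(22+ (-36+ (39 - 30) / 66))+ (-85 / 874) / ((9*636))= -762924275 / 55030536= -13.86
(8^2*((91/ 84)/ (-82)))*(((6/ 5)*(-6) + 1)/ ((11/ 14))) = 45136/ 6765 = 6.67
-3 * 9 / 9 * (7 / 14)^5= -3 / 32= -0.09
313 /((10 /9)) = 281.70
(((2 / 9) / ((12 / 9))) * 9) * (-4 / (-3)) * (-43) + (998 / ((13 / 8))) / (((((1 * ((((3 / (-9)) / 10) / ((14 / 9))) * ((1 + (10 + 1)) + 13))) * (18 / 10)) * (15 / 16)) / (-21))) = 24886894 / 1755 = 14180.57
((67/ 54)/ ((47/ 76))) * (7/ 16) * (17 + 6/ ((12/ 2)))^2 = 26733/ 94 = 284.39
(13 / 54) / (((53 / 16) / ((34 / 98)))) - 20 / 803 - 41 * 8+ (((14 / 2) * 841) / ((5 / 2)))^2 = 7805013024327032 / 1407638925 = 5544755.04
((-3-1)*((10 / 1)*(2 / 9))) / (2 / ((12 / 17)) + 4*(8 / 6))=-160 / 147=-1.09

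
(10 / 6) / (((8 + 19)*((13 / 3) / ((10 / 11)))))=50 / 3861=0.01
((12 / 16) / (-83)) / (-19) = 3 / 6308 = 0.00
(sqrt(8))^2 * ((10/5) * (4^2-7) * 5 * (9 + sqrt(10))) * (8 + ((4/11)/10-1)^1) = 55728 * sqrt(10)/11 + 501552/11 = 61616.31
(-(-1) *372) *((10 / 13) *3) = 858.46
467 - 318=149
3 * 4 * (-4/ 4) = -12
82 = 82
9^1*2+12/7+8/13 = 1850/91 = 20.33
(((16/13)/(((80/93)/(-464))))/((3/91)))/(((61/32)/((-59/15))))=190098944/4575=41551.68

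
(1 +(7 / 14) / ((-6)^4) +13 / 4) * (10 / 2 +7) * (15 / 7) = 55085 / 504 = 109.30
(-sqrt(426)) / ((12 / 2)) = -sqrt(426) / 6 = -3.44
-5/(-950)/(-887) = -1/168530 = -0.00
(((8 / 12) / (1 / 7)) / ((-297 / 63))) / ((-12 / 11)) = 49 / 54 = 0.91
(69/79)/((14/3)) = 207/1106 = 0.19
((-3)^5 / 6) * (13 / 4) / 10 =-13.16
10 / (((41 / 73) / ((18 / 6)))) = 2190 / 41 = 53.41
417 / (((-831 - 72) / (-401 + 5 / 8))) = 445217 / 2408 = 184.89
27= 27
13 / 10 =1.30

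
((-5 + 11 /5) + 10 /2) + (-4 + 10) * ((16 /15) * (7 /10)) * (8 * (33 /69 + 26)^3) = 665331.07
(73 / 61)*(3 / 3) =73 / 61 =1.20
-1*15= -15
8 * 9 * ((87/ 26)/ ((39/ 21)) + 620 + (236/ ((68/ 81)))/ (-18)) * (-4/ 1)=-501571296/ 2873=-174581.03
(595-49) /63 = 26 /3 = 8.67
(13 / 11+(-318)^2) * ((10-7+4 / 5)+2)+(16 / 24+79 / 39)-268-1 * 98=419106364 / 715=586162.75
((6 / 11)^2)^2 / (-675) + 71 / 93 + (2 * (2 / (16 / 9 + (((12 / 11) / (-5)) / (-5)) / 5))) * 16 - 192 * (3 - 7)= 151375787089097 / 188140876275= 804.59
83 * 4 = 332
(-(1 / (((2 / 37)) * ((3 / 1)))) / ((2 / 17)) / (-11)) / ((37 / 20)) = 85 / 33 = 2.58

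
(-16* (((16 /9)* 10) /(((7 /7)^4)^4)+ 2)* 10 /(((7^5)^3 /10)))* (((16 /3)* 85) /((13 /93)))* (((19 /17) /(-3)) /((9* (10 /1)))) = 1341977600 /14997546809909937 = 0.00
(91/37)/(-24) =-91/888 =-0.10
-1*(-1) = 1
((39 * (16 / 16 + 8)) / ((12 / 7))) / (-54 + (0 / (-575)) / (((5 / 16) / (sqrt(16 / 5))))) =-91 / 24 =-3.79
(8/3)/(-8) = -1/3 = -0.33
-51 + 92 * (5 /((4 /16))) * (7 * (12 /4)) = 38589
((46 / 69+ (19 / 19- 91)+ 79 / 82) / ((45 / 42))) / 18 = -152173 / 33210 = -4.58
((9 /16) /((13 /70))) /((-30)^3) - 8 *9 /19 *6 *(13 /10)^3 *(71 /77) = -46.06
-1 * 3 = -3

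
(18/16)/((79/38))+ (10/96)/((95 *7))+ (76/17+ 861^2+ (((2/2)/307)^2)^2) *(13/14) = 52426030157819766450515/76159203416861712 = 688374.19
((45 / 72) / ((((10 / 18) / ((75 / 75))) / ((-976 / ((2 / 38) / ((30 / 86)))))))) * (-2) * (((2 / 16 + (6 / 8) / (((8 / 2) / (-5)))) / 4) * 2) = -2034045 / 344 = -5912.92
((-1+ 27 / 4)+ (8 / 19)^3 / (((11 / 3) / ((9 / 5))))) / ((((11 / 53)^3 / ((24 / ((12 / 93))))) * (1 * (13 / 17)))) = 158098016633919 / 1004226190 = 157432.68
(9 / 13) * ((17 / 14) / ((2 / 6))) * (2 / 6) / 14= 153 / 2548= 0.06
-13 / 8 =-1.62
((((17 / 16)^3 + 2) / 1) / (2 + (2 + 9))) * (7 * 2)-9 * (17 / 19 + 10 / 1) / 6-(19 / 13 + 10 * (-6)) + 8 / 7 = 165664563 / 3540992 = 46.78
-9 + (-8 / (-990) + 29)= 9904 / 495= 20.01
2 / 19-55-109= -3114 / 19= -163.89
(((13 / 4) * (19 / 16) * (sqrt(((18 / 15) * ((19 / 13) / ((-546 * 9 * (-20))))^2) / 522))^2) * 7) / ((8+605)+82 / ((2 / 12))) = 6859 / 551832299665920000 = 0.00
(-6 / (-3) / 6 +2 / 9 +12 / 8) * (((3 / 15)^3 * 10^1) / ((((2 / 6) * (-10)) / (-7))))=259 / 750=0.35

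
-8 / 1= -8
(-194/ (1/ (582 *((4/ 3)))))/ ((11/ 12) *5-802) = 1806528/ 9569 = 188.79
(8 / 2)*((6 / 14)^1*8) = 96 / 7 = 13.71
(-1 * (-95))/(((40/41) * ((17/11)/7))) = 59983/136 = 441.05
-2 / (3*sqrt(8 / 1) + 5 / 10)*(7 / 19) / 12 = 1 / 2337 -4*sqrt(2) / 779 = -0.01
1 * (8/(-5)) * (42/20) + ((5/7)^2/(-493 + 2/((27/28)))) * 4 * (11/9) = -993456/295225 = -3.37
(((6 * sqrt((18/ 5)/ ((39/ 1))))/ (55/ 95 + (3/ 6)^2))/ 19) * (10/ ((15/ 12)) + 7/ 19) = 424 * sqrt(390)/ 8645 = 0.97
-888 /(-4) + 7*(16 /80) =1117 /5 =223.40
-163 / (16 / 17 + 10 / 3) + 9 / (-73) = -608811 / 15914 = -38.26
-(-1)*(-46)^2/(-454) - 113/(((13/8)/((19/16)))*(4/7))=-3521615/23608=-149.17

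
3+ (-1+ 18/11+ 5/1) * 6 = 405/11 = 36.82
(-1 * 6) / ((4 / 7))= -21 / 2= -10.50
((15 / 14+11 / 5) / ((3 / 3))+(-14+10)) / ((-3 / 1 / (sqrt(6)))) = 17 *sqrt(6) / 70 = 0.59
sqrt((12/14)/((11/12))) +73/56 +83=6 * sqrt(154)/77 +4721/56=85.27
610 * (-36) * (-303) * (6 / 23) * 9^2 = 3233785680 / 23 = 140599377.39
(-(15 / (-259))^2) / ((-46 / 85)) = 19125 / 3085726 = 0.01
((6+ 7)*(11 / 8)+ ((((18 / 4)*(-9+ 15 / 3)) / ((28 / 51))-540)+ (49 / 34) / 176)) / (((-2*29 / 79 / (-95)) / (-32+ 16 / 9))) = 58148132095 / 26796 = 2170030.31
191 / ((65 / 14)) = 2674 / 65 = 41.14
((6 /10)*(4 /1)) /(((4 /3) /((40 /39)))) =24 /13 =1.85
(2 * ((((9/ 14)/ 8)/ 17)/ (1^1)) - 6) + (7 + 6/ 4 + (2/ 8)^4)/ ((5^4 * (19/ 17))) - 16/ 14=-2576175929/ 361760000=-7.12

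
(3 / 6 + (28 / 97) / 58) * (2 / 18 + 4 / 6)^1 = 6629 / 16878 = 0.39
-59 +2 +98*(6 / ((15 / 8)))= 1283 / 5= 256.60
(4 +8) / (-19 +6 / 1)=-12 / 13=-0.92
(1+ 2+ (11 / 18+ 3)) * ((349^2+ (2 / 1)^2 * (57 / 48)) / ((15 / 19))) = 1101611203 / 1080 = 1020010.37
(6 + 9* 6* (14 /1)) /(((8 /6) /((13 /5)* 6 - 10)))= 16002 /5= 3200.40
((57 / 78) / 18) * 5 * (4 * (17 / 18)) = 1615 / 2106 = 0.77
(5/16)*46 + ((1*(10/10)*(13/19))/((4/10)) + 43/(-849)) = 2069269/129048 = 16.03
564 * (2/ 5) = 1128/ 5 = 225.60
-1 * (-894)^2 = -799236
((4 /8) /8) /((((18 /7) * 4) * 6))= 7 /6912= 0.00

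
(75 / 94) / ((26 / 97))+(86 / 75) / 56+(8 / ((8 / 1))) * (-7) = -1284013 / 320775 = -4.00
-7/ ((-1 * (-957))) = -7/ 957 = -0.01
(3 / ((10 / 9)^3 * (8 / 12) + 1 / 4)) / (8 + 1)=2916 / 10187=0.29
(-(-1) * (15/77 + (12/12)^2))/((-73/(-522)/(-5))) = -240120/5621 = -42.72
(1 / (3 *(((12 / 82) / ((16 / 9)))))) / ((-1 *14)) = -164 / 567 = -0.29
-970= -970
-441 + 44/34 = -7475/17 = -439.71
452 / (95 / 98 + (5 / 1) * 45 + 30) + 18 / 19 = 1293154 / 476615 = 2.71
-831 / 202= -4.11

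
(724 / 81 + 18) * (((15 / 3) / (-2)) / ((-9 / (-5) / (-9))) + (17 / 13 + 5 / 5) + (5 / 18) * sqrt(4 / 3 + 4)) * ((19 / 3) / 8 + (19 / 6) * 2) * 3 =8895.73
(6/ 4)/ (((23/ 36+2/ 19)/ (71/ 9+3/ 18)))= 8265/ 509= 16.24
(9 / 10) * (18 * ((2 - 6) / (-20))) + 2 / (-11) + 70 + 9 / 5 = 20586 / 275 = 74.86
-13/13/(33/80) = -80/33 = -2.42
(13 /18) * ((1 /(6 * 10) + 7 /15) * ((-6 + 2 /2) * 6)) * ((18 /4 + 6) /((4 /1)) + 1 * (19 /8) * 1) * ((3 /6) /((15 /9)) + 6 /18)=-7163 /216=-33.16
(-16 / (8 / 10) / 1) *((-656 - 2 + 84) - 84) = 13160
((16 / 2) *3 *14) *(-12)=-4032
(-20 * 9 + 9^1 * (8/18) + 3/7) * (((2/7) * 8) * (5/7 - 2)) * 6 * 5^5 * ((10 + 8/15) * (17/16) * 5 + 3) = 195641437500/343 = 570383199.71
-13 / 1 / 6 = -2.17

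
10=10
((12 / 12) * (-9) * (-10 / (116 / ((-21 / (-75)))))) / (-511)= -9 / 21170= -0.00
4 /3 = 1.33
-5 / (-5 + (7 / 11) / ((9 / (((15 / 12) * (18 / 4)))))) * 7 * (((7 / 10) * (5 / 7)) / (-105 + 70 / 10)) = -22 / 567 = -0.04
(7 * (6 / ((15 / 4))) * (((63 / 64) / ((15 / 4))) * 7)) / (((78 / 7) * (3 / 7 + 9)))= 16807 / 85800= 0.20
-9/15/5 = -3/25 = -0.12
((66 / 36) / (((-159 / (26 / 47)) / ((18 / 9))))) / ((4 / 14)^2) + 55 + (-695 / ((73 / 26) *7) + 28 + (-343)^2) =2696687446339 / 22912218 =117696.48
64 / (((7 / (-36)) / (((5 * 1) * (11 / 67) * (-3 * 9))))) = 3421440 / 469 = 7295.18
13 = 13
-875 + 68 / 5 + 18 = -4217 / 5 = -843.40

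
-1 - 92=-93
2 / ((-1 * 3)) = -2 / 3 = -0.67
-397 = -397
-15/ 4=-3.75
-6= -6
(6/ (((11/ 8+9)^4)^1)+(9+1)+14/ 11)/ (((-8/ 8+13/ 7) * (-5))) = -4119571498/ 1566124593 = -2.63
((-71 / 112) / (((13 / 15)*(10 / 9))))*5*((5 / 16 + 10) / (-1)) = 1581525 / 46592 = 33.94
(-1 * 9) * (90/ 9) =-90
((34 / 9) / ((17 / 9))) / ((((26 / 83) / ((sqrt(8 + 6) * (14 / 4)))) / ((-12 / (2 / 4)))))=-6972 * sqrt(14) / 13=-2006.68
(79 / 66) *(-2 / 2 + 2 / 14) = -79 / 77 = -1.03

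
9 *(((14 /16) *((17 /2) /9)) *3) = 357 /16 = 22.31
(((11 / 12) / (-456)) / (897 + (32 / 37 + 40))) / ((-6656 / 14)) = 2849 / 631933526016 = 0.00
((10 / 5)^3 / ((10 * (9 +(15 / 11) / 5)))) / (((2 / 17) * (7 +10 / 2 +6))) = 11 / 270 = 0.04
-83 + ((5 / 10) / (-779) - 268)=-546859 / 1558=-351.00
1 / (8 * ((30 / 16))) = 1 / 15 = 0.07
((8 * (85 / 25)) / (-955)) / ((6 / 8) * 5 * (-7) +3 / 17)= 9248 / 8466075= 0.00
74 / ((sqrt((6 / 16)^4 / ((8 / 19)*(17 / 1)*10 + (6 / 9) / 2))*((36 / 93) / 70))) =2569280*sqrt(233643) / 1539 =806954.79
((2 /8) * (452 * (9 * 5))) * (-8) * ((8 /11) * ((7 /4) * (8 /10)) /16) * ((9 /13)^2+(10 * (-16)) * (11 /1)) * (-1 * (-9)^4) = -55555890033924 /1859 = -29884825193.07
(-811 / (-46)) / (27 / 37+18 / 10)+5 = 257675 / 21528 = 11.97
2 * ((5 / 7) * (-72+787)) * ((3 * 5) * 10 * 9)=9652500 / 7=1378928.57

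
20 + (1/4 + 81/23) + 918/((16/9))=99387/184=540.15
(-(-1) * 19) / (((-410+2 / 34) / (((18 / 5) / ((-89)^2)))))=-1938 / 92002415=-0.00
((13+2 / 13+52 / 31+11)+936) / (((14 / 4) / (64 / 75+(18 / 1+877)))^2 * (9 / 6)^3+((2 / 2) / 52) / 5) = 246770.89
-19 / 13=-1.46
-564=-564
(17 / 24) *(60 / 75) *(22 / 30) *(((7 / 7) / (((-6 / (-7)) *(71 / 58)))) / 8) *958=18183319 / 383400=47.43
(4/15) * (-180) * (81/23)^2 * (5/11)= -1574640/5819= -270.60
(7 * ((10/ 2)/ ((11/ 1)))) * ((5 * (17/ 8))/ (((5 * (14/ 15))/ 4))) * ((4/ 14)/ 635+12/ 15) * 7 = 453645/ 2794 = 162.36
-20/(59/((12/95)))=-0.04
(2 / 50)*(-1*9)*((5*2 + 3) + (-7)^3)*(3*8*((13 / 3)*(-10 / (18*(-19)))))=6864 / 19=361.26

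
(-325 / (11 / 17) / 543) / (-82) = 5525 / 489786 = 0.01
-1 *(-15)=15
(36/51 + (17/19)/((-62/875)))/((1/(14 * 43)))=-71860439/10013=-7176.71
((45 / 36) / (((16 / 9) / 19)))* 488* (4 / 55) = 10431 / 22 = 474.14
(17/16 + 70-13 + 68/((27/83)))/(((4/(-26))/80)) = -7500155/54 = -138891.76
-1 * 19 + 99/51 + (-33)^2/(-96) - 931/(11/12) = -6247529/5984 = -1044.04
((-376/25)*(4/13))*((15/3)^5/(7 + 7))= -94000/91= -1032.97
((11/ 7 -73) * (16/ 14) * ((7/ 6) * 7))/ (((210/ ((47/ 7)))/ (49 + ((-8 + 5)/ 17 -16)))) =-582800/ 833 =-699.64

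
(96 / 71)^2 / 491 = 0.00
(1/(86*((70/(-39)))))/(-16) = 0.00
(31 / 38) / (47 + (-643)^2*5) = 31 / 78557096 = 0.00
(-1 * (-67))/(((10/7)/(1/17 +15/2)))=120533/340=354.51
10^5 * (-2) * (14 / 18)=-1400000 / 9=-155555.56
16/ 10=8/ 5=1.60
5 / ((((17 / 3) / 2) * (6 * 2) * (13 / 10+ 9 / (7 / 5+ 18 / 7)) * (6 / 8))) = 13900 / 252807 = 0.05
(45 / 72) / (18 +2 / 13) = 65 / 1888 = 0.03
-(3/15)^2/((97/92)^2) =-8464/235225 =-0.04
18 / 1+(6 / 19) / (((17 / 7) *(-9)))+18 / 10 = 95861 / 4845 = 19.79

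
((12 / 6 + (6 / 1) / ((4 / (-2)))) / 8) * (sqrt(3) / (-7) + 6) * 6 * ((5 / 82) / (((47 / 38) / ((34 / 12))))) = -4845 / 7708 + 1615 * sqrt(3) / 107912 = -0.60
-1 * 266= -266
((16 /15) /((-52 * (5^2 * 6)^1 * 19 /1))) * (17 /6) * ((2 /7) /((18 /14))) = -34 /7502625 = -0.00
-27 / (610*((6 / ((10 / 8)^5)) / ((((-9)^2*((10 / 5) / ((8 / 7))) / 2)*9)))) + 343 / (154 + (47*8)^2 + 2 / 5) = -5077320088295 / 353622196224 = -14.36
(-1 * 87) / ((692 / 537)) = -46719 / 692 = -67.51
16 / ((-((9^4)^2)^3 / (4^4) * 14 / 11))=-22528 / 558365101538107569043527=-0.00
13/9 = 1.44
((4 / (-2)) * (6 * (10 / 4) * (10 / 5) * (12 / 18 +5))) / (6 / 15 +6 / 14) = -11900 / 29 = -410.34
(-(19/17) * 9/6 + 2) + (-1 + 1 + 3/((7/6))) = 689/238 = 2.89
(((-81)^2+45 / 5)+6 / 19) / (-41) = -124836 / 779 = -160.25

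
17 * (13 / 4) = 221 / 4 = 55.25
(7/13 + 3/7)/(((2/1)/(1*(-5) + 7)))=0.97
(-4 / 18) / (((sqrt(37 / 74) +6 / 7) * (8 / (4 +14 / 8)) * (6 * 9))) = -7 / 648 +49 * sqrt(2) / 7776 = -0.00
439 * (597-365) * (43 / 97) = 4379464 / 97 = 45149.11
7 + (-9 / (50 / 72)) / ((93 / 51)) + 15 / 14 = 10463 / 10850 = 0.96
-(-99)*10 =990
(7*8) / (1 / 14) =784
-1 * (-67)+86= 153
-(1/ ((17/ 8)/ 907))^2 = -52649536/ 289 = -182178.33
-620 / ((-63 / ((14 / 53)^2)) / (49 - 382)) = -642320 / 2809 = -228.67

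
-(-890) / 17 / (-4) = -445 / 34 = -13.09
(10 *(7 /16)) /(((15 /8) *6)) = 7 /18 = 0.39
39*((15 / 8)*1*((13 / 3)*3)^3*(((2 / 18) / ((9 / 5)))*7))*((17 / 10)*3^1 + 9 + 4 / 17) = 2436110495 / 2448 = 995143.18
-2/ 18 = -1/ 9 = -0.11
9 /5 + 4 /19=191 /95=2.01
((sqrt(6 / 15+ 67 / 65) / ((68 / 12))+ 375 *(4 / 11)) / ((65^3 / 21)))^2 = 31752 *sqrt(6045) / 7333732924375+ 18639460913157 / 171426007107265625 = 0.00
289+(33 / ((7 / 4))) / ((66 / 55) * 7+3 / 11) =291.17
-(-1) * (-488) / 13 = -488 / 13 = -37.54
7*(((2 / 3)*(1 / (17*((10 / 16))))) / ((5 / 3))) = 0.26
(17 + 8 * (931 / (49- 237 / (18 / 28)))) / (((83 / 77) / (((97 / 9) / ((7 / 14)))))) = -125.97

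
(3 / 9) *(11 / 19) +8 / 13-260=-192061 / 741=-259.19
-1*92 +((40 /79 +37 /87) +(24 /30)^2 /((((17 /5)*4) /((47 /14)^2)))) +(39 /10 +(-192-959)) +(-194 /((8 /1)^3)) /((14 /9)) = -3628610991479 /2931307008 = -1237.88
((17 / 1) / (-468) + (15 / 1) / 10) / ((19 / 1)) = 0.08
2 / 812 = 1 / 406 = 0.00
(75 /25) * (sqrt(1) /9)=1 /3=0.33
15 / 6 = 5 / 2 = 2.50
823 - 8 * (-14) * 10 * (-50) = -55177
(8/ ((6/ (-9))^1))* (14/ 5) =-168/ 5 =-33.60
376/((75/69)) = 8648/25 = 345.92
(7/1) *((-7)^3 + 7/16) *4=-38367/4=-9591.75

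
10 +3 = 13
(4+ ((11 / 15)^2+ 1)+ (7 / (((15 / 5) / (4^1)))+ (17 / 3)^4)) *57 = 40244641 / 675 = 59621.69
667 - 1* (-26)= 693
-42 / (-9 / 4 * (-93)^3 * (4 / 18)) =-28 / 268119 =-0.00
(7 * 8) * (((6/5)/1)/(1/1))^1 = 336/5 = 67.20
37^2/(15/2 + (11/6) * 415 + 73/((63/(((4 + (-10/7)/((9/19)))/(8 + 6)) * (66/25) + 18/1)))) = 316957725/182767111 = 1.73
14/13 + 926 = 927.08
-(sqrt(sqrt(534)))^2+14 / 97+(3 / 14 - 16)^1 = -38.75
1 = 1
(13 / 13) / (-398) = -1 / 398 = -0.00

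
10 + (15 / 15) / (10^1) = 101 / 10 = 10.10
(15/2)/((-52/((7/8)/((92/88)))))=-1155/9568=-0.12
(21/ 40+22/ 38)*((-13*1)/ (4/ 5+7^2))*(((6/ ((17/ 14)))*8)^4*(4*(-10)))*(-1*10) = -37070731424563200/ 131712617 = -281451635.15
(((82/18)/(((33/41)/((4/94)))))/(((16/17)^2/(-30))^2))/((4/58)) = 101789130725/25411584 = 4005.62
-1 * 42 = -42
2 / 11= 0.18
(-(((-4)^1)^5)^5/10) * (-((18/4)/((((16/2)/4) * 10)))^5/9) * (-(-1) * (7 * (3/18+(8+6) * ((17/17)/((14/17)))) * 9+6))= -4903194794655744/625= -7845111671449.19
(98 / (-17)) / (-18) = 49 / 153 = 0.32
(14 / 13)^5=1.45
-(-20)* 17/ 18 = 170/ 9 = 18.89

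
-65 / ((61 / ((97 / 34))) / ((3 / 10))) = -3783 / 4148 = -0.91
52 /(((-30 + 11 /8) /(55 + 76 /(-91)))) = -157728 /1603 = -98.40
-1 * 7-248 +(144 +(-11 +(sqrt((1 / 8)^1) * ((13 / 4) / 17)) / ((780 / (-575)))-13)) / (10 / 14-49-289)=-200965 / 787 +805 * sqrt(2) / 7706304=-255.36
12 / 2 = 6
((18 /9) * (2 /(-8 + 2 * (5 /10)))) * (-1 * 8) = 32 /7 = 4.57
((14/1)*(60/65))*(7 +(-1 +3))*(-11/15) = -5544/65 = -85.29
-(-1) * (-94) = -94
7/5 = 1.40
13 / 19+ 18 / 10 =236 / 95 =2.48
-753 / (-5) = 753 / 5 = 150.60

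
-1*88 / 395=-88 / 395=-0.22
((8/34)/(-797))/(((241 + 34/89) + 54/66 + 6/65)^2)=-4049413225/805228862726646036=-0.00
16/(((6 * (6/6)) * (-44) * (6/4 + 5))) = -4/429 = -0.01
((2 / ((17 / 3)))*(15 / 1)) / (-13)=-90 / 221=-0.41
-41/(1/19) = -779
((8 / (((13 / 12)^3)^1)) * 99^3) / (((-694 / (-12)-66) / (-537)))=43218017897472 / 107653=401456697.89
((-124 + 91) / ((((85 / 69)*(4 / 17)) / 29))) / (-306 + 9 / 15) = 10.81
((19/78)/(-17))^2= 0.00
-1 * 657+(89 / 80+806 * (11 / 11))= 12009 / 80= 150.11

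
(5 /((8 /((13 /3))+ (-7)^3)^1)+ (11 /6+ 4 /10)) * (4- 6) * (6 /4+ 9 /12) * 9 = -1594053 /17740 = -89.86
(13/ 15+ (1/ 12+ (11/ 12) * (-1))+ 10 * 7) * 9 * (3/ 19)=18909/ 190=99.52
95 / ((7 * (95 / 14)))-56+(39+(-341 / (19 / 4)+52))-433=-8888 / 19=-467.79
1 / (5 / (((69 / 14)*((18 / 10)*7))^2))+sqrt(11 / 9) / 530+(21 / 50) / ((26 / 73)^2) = sqrt(11) / 1590+130906203 / 169000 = 774.60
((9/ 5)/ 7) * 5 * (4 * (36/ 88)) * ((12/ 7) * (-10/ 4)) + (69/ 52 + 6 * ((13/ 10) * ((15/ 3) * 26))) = 28204863/ 28028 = 1006.31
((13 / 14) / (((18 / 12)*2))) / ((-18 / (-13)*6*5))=169 / 22680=0.01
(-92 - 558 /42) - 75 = -1262 /7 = -180.29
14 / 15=0.93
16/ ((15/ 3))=16/ 5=3.20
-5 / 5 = -1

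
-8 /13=-0.62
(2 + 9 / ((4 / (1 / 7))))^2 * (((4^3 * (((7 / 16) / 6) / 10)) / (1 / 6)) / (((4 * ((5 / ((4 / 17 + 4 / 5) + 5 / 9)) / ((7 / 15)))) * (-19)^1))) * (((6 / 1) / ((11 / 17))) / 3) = -205673 / 2257200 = -0.09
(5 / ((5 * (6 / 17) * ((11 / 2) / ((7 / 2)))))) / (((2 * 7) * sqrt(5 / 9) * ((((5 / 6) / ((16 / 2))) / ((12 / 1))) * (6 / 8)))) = 26.54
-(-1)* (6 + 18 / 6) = 9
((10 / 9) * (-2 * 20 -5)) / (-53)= 50 / 53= 0.94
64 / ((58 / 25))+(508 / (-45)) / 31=1101268 / 40455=27.22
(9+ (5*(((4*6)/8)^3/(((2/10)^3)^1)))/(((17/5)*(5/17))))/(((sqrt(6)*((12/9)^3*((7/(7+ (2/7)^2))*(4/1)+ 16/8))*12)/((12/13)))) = 13182183*sqrt(6)/859456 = 37.57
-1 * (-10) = 10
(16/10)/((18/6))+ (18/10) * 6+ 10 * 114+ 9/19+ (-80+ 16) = 62005/57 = 1087.81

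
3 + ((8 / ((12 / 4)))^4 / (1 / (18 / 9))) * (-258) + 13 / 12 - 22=-2819983 / 108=-26110.95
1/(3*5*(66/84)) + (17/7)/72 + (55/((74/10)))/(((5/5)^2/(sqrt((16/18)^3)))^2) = 443515139/83076840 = 5.34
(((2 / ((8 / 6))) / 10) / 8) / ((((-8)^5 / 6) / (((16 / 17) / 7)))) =-9 / 19496960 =-0.00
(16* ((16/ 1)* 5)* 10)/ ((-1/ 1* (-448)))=200/ 7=28.57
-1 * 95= -95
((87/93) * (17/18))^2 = 0.78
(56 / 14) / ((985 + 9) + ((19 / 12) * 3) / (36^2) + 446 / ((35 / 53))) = 725760 / 302891417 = 0.00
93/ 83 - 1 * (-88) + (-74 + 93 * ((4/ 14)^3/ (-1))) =368713/ 28469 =12.95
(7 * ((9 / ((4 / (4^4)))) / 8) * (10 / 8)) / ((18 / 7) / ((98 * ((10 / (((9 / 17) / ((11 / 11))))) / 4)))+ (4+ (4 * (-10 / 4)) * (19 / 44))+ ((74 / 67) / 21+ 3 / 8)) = 324886993200 / 59288711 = 5479.74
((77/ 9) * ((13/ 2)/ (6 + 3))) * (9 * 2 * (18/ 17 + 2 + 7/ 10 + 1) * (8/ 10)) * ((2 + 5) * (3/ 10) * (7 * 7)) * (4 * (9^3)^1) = 269987081364/ 2125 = 127052744.17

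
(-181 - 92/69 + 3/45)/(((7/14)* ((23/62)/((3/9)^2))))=-339016/3105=-109.18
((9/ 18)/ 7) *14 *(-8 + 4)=-4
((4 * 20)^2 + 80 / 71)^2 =206552070400 / 5041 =40974423.80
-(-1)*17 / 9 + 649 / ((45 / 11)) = 2408 / 15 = 160.53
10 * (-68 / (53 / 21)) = -14280 / 53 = -269.43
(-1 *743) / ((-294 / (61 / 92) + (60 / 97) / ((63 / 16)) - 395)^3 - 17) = 1425448088019526599 / 1130023702992792761792092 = 0.00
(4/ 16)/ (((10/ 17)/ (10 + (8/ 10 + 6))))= 357/ 50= 7.14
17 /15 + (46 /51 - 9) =-592 /85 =-6.96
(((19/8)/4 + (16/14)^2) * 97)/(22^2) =288963/758912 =0.38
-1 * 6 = -6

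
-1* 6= -6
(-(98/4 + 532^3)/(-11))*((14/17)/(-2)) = -2107963095/374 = -5636264.96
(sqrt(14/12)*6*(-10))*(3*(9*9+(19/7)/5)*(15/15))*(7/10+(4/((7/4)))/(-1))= 950382*sqrt(42)/245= 25139.51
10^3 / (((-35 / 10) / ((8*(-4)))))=64000 / 7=9142.86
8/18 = 4/9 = 0.44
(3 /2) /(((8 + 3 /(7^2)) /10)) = 147 /79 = 1.86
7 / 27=0.26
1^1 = 1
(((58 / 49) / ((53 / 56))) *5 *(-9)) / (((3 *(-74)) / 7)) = 3480 / 1961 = 1.77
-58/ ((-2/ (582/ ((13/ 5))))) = 84390/ 13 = 6491.54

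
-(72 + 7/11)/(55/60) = -9588/121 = -79.24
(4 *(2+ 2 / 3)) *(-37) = -1184 / 3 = -394.67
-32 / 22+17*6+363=5099 / 11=463.55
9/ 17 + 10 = 179/ 17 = 10.53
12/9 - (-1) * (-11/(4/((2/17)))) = 103/102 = 1.01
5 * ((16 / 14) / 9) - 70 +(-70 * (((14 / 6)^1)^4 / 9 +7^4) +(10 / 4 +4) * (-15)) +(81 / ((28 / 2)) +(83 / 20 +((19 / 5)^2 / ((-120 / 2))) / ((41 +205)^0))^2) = -13430964053548 / 79734375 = -168446.35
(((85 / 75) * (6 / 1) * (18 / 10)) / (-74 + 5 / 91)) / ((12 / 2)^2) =-1547 / 336450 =-0.00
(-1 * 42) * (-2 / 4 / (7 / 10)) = 30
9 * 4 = 36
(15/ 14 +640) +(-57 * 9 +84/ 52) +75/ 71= 130.74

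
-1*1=-1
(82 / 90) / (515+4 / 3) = 41 / 23235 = 0.00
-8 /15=-0.53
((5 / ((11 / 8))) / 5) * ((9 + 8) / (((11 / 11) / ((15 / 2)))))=1020 / 11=92.73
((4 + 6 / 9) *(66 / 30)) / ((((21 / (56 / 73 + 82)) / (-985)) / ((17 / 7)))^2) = 5004283586829560 / 5483541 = 912600742.26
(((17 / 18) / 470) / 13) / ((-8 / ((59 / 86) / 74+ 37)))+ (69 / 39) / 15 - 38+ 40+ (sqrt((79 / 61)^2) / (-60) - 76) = -2804730949091 / 37950823040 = -73.90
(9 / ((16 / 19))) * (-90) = -7695 / 8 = -961.88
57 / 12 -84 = -79.25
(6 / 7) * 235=1410 / 7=201.43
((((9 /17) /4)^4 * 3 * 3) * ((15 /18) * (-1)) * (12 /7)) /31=-295245 /2319879296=-0.00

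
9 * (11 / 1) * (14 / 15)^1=462 / 5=92.40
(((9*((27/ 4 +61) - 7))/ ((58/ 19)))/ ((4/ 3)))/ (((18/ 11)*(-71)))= -152361/ 131776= -1.16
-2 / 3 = -0.67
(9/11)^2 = 81/121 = 0.67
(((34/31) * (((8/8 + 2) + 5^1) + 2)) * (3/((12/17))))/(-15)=-289/93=-3.11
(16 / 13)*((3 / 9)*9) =48 / 13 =3.69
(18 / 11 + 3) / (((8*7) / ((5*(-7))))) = -255 / 88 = -2.90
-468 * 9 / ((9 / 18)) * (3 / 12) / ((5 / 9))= -18954 / 5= -3790.80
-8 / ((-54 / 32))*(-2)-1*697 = -19075 / 27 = -706.48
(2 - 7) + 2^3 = 3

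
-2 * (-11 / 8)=11 / 4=2.75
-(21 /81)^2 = -49 /729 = -0.07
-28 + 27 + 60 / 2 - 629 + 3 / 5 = -2997 / 5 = -599.40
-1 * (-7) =7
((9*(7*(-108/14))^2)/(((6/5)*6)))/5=729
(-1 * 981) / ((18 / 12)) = -654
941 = 941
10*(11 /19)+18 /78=1487 /247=6.02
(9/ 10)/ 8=9/ 80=0.11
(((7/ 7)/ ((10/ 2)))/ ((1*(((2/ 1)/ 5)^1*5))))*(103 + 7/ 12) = 1243/ 120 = 10.36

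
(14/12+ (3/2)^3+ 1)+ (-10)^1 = -107/24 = -4.46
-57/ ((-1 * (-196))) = -0.29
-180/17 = -10.59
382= 382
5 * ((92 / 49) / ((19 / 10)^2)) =46000 / 17689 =2.60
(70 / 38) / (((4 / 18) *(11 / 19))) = 315 / 22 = 14.32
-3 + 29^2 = 838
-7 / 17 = -0.41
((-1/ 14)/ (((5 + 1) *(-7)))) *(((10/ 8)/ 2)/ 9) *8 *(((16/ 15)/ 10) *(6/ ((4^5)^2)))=0.00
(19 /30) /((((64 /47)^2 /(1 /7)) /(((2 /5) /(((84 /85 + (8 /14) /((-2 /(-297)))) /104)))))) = 9275591 /392279040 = 0.02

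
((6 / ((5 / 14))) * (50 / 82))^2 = 176400 / 1681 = 104.94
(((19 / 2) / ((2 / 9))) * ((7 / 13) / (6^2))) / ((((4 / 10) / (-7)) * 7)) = -665 / 416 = -1.60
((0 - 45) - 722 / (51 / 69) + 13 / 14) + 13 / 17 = -242791 / 238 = -1020.13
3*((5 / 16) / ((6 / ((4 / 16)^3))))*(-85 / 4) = -425 / 8192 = -0.05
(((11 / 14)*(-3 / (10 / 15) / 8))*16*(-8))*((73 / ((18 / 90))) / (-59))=-144540 / 413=-349.98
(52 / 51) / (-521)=-52 / 26571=-0.00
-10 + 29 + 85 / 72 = 1453 / 72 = 20.18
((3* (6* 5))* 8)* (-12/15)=-576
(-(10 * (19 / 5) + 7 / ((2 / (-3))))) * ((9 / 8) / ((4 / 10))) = -2475 / 32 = -77.34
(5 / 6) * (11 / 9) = 55 / 54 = 1.02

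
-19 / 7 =-2.71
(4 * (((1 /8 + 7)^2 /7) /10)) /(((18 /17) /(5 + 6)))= 67507 /2240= 30.14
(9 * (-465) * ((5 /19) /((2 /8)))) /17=-83700 /323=-259.13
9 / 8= 1.12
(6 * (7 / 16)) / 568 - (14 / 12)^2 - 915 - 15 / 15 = -37516211 / 40896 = -917.36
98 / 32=49 / 16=3.06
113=113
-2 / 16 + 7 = 55 / 8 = 6.88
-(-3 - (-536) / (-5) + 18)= 461 / 5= 92.20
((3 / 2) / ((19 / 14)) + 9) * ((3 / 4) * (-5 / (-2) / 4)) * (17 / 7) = 1530 / 133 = 11.50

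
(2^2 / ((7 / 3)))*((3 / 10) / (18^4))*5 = 1 / 40824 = 0.00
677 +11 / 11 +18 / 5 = 3408 / 5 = 681.60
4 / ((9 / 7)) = 28 / 9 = 3.11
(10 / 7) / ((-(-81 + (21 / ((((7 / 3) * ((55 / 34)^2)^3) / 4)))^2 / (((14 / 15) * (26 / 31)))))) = 19921664500670410156250 / 1057650749146971734839983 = 0.02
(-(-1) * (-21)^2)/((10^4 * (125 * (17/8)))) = 441/2656250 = 0.00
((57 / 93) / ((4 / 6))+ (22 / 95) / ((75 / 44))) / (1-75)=-466141 / 32689500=-0.01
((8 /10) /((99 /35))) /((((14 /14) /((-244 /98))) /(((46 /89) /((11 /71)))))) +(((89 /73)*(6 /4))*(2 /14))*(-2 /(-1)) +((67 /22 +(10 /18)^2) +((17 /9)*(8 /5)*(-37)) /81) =5892309839 /40116571110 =0.15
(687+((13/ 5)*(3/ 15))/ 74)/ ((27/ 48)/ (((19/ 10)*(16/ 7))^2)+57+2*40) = 234914633216/ 46855868525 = 5.01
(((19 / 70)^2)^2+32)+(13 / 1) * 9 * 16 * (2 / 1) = 3776.01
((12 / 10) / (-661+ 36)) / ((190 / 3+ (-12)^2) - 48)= -9 / 746875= -0.00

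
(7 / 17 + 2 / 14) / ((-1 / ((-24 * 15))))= 199.66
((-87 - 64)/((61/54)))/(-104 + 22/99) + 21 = 634920/28487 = 22.29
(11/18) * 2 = 11/9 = 1.22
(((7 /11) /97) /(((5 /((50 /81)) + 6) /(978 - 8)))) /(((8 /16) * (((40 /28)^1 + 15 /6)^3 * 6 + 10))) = 384160 /159084519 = 0.00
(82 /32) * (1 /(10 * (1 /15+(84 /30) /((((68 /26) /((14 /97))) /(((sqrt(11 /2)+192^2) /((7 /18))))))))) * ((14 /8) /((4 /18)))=4629519294303141 /33603083207280888064 - 31395794157 * sqrt(22) /16801541603640444032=0.00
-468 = -468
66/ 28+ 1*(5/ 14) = 19/ 7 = 2.71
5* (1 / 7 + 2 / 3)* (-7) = -85 / 3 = -28.33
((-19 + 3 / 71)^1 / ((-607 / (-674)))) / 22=-453602 / 474067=-0.96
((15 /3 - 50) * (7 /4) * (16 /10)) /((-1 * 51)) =42 /17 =2.47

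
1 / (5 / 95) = 19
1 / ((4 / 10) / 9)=45 / 2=22.50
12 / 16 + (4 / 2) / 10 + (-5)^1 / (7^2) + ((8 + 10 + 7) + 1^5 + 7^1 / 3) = 29.18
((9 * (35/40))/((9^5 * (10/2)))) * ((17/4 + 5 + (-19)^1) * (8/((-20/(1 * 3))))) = 91/291600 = 0.00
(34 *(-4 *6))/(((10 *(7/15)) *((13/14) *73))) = -2448/949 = -2.58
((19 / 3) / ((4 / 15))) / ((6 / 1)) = 95 / 24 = 3.96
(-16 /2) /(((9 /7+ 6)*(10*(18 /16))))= -224 /2295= -0.10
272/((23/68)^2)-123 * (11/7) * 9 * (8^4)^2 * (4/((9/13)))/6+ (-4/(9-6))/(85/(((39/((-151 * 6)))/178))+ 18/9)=-28104231167.59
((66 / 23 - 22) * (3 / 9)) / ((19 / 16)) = -7040 / 1311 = -5.37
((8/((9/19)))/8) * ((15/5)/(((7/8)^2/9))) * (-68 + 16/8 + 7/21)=-239552/49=-4888.82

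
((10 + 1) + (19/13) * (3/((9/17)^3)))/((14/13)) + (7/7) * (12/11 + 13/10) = 7492643/187110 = 40.04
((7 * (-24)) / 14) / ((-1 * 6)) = 2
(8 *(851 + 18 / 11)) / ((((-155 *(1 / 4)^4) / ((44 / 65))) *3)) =-76832768 / 30225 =-2542.03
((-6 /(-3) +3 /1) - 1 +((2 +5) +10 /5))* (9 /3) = 39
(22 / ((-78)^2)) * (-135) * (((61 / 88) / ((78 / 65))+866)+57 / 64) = -9160465 / 21632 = -423.47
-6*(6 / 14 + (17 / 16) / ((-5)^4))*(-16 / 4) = 90357 / 8750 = 10.33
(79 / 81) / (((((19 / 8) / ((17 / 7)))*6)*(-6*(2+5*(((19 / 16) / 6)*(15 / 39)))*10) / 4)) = -2234752 / 480098745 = -0.00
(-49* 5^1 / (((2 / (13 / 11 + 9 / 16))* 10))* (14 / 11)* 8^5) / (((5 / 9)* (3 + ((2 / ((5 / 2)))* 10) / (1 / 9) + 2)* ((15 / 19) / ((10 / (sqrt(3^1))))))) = -585353216* sqrt(3) / 6655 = -152345.83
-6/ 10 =-3/ 5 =-0.60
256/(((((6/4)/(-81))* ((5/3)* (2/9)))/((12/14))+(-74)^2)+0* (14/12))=1119744/23951989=0.05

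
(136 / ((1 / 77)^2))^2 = 650190646336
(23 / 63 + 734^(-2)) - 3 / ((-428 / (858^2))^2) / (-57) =1149642621431868149 / 7383356280468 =155707.32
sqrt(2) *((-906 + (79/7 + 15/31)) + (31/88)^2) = -1502499175 *sqrt(2)/1680448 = -1264.46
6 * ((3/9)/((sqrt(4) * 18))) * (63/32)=7/64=0.11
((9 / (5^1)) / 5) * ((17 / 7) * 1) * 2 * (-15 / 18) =-51 / 35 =-1.46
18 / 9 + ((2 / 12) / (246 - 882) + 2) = 15263 / 3816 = 4.00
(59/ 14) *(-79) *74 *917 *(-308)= 6958295036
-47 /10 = -4.70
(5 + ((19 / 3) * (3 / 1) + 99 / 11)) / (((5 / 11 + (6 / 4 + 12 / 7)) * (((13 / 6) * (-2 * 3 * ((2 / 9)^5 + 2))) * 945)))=-793881 / 2169162125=-0.00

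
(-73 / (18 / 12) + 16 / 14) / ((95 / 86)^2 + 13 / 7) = -7381208 / 477969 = -15.44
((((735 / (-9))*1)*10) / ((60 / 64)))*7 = -54880 / 9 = -6097.78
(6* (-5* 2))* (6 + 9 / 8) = -855 / 2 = -427.50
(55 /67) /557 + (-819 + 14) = -30041740 /37319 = -805.00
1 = 1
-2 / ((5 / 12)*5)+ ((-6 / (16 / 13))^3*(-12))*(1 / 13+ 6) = 27032703 / 3200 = 8447.72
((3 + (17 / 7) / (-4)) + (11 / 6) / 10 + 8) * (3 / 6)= 2221 / 420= 5.29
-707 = -707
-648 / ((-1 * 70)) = 324 / 35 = 9.26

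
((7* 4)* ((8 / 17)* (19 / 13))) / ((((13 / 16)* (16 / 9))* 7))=5472 / 2873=1.90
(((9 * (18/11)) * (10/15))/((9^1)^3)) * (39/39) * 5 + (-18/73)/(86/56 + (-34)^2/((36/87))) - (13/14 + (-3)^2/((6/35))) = -1901500543226/35634436299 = -53.36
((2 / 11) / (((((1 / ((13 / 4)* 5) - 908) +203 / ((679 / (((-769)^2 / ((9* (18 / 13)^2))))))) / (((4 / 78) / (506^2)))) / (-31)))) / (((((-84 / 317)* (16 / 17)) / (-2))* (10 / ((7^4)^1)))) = -450215819109 / 1934234568714271472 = -0.00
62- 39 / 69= 1413 / 23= 61.43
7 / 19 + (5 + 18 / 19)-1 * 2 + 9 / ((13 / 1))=1237 / 247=5.01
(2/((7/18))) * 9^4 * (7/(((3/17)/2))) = 2676888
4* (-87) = -348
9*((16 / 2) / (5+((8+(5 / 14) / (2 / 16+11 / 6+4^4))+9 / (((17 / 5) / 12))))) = 53044488 / 32980477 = 1.61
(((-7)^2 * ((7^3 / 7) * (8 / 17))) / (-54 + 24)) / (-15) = 9604 / 3825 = 2.51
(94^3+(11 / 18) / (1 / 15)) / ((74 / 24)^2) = 119605416 / 1369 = 87366.99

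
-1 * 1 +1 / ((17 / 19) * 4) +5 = 291 / 68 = 4.28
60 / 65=12 / 13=0.92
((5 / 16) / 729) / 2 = 0.00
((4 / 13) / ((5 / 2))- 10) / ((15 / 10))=-428 / 65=-6.58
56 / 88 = 7 / 11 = 0.64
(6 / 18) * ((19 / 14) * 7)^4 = 130321 / 48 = 2715.02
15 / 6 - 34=-63 / 2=-31.50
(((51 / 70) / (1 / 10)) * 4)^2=41616 / 49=849.31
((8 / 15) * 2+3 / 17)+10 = 2867 / 255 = 11.24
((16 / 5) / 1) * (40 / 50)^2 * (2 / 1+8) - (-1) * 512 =13312 / 25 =532.48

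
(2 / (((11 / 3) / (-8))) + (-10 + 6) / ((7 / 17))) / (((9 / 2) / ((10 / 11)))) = -21680 / 7623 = -2.84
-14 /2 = -7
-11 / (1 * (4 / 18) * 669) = -33 / 446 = -0.07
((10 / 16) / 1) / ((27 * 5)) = 1 / 216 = 0.00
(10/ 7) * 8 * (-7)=-80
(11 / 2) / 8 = 0.69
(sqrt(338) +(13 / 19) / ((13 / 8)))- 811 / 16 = -15281 / 304 +13 * sqrt(2) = -31.88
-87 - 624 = -711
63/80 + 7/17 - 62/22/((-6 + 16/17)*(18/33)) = 389579/175440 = 2.22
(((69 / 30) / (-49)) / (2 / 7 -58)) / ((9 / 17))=391 / 254520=0.00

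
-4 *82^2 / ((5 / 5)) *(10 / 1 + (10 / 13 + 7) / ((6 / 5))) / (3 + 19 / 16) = -105813.58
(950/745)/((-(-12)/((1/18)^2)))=95/289656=0.00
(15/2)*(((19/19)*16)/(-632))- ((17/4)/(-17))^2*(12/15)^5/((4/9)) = -58251/246875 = -0.24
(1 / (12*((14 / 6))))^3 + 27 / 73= 592777 / 1602496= 0.37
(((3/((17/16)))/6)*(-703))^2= 31629376/289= 109444.21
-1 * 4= -4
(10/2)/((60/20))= 5/3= 1.67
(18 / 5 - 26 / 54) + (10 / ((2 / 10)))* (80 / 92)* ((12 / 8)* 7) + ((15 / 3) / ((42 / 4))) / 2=9995456 / 21735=459.88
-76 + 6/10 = -377/5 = -75.40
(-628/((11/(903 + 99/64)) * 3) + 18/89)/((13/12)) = -808901439/50908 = -15889.48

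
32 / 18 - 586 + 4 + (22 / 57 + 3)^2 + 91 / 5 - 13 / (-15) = -8929727 / 16245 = -549.69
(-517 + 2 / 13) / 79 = -6719 / 1027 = -6.54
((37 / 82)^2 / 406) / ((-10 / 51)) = -69819 / 27299440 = -0.00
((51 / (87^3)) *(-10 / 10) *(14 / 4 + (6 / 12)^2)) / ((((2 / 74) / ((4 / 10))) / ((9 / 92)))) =-1887 / 4487576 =-0.00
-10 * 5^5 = -31250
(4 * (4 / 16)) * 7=7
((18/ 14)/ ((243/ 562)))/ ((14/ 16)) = 4496/ 1323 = 3.40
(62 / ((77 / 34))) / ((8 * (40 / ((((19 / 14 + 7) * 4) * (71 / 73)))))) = 2.78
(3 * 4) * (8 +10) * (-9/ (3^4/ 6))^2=96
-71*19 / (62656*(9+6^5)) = -0.00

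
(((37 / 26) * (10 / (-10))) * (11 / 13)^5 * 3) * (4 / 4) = -1.85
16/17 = 0.94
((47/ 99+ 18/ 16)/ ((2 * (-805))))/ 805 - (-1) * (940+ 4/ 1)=138427027019/ 146638800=944.00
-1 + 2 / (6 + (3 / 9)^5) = -973 / 1459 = -0.67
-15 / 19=-0.79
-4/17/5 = -4/85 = -0.05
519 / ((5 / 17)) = 8823 / 5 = 1764.60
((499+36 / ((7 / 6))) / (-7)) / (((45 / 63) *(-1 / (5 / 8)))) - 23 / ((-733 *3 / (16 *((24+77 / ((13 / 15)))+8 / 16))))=136395071 / 1600872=85.20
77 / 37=2.08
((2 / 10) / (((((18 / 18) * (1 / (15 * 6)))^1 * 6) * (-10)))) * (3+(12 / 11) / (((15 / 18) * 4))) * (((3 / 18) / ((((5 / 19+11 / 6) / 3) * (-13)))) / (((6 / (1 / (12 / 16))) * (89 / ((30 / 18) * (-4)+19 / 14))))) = -258457 / 1064613550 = -0.00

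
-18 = -18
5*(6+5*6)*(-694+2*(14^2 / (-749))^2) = -1429926840 / 11449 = -124895.35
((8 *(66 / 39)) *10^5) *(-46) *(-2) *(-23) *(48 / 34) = -893798400000 / 221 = -4044336651.58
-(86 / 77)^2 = -7396 / 5929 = -1.25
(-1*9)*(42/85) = -378/85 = -4.45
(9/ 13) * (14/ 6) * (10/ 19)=210/ 247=0.85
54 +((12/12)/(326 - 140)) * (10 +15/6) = 20113/372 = 54.07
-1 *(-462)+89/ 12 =469.42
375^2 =140625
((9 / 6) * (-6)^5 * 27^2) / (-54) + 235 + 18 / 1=157717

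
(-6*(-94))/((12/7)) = 329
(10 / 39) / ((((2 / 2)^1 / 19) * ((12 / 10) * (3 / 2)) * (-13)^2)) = 950 / 59319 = 0.02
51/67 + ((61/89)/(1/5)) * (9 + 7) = 331499/5963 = 55.59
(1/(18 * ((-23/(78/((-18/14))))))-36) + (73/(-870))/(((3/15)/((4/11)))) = -7132757/198099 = -36.01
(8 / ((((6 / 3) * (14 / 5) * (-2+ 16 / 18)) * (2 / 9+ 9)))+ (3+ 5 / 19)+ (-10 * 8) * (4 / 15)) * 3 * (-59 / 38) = 35579773 / 419482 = 84.82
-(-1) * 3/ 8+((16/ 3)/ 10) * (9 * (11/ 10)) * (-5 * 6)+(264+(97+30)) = 9319/ 40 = 232.98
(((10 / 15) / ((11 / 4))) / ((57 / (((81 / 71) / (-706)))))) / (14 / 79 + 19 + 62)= -2844 / 33592364971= -0.00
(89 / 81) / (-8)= -89 / 648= -0.14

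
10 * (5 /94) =25 /47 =0.53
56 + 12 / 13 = 740 / 13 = 56.92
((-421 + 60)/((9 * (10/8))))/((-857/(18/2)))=1444/4285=0.34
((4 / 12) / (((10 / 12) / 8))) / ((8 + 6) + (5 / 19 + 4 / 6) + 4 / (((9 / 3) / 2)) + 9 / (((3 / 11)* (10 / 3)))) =1824 / 15673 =0.12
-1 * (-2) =2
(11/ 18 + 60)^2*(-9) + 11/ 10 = -5951207/ 180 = -33062.26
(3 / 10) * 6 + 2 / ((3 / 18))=69 / 5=13.80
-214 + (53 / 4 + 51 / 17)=-791 / 4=-197.75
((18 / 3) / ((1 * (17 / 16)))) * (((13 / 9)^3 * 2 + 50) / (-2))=-653504 / 4131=-158.20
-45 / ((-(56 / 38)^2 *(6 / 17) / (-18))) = -828495 / 784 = -1056.75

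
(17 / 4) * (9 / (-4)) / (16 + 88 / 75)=-11475 / 20608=-0.56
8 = 8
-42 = -42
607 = 607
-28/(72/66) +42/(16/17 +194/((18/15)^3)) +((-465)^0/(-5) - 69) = -294618139/3117795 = -94.50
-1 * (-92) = 92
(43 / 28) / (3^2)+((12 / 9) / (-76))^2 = 15551 / 90972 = 0.17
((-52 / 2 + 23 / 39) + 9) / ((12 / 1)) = -160 / 117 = -1.37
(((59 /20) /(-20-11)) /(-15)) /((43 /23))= 0.00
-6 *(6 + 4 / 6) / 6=-20 / 3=-6.67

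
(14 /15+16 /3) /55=94 /825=0.11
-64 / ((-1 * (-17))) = -64 / 17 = -3.76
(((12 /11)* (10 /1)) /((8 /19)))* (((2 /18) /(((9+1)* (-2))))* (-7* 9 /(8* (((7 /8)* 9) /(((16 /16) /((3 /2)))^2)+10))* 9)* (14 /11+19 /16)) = 1554903 /1717232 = 0.91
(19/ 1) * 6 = 114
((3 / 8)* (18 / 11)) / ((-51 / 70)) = -315 / 374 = -0.84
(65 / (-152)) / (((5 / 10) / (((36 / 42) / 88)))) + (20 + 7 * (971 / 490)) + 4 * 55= 253.86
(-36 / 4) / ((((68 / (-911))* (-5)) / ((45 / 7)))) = -73791 / 476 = -155.02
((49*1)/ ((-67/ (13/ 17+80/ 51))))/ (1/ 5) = -1715/ 201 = -8.53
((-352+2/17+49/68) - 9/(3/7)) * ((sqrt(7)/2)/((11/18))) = -227763 * sqrt(7)/748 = -805.62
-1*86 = -86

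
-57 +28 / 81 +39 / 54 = -9061 / 162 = -55.93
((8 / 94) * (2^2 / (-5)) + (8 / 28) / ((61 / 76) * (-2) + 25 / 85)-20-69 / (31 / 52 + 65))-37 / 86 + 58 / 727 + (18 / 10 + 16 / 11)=-1825817634549463 / 99047299568910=-18.43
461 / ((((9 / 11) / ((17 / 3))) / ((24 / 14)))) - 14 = 343946 / 63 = 5459.46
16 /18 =8 /9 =0.89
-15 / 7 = -2.14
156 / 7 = 22.29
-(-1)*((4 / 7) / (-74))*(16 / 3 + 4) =-8 / 111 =-0.07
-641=-641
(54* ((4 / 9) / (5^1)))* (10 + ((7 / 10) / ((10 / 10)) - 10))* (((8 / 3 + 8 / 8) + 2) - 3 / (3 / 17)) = -952 / 25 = -38.08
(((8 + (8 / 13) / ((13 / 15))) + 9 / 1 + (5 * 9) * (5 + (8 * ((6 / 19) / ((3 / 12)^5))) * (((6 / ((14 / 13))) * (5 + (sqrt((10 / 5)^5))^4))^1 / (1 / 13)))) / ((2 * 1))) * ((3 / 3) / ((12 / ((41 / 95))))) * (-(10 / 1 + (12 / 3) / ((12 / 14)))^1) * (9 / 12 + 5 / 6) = -6282207324879541 / 1733940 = -3623082300.93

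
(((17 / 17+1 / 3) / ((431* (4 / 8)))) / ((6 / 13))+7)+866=3386419 / 3879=873.01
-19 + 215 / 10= 5 / 2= 2.50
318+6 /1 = 324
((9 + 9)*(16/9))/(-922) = -16/461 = -0.03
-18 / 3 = -6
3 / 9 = 1 / 3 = 0.33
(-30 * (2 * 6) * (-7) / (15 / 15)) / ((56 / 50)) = 2250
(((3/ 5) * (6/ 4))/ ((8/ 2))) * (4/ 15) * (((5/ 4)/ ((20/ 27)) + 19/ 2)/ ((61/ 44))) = 5907/ 12200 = 0.48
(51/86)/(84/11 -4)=561/3440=0.16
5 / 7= 0.71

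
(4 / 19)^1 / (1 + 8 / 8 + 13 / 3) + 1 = 1.03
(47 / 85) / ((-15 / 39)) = -611 / 425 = -1.44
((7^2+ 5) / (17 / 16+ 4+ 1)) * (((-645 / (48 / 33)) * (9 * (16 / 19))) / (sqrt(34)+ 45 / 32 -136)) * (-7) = -17742315064320 / 11374647673 -131821240320 * sqrt(34) / 11374647673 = -1627.39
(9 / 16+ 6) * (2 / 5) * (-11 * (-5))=1155 / 8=144.38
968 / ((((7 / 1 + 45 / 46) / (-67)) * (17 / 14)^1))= -41767264 / 6239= -6694.54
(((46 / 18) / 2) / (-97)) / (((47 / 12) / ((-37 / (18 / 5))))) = 4255 / 123093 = 0.03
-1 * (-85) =85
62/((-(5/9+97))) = -279/439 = -0.64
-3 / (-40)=3 / 40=0.08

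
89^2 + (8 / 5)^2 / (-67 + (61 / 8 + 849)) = 1250924437 / 157925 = 7921.00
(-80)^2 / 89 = 71.91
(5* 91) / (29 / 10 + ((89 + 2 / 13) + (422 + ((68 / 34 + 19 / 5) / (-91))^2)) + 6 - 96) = 188392750 / 175581177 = 1.07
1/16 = 0.06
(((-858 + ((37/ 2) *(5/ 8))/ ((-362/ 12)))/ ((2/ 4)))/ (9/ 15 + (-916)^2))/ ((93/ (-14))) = 14500955/ 47079465826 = 0.00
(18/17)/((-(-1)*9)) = 2/17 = 0.12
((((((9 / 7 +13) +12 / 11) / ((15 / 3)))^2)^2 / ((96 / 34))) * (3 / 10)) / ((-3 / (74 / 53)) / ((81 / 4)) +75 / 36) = 4171874469543936 / 867950552940625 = 4.81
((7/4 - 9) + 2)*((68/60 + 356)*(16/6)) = -74998/15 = -4999.87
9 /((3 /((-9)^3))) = -2187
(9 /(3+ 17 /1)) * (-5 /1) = -9 /4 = -2.25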